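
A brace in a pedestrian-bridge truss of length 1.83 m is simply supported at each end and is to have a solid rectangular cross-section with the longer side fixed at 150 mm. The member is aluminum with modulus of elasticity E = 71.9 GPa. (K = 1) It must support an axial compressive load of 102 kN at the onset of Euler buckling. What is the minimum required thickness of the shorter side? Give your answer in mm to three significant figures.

L_e = K·L = 1 × 1.83 = 1.830 m
Required I = P_cr·L_e²/(π²E) = 1.020×10^5 × 1.830² / (π² × 7.19×10^10) = 4.814×10^-7 m⁴
I_req = 4.814×10^5 mm⁴
Rectangle, weak axis: I_min = h·b³/12 with h = 150 mm fixed  ⇒  b = (12I/h)^(1/3) = 33.8 mm

b ≈ 33.8 mm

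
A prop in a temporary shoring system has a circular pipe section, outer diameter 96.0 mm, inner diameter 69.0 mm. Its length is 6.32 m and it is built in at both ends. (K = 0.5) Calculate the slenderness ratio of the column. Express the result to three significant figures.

λ ≈ 107

d_o = 96.0 mm, d_i = 69.0 mm
I = π(d_o⁴ − d_i⁴)/64 = π(96.0⁴ − 69.00⁴)/64 = 3.057×10^6 mm⁴
A = 3.499×10^3 mm²;  r_min = √(I/A) = √(3.057×10^6/3.499×10^3) = 29.56 mm
L_e = K·L = 0.5 × 6.32 m = 3.160 m = 3160.0 mm
λ = L_e / r_min = 3160.0 / 29.56 = 107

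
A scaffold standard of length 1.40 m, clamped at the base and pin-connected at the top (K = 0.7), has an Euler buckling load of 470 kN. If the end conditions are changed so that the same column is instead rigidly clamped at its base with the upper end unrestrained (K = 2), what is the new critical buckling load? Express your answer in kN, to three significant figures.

P_cr ≈ 57.6 kN

P_cr ∝ 1/K², so P_cr,new = P_cr,old × (K_old/K_new)² = 470 × (0.7/2)²
= 470 × 0.1225 = 57.6 kN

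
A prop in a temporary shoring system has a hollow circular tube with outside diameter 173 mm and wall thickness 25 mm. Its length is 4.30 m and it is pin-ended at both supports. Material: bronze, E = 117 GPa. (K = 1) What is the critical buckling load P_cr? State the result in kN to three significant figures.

Inner diameter d_i = 173 − 2×25 = 123.0 mm
I = π(d_o⁴ − d_i⁴)/64 = π(173⁴ − 123.0⁴)/64 = 3.273×10^7 mm⁴
I = 3.273×10^7 mm⁴ = 3.273×10^-5 m⁴
Effective length L_e = K·L = 1 × 4.30 = 4.300 m
P_cr = π²EI / L_e² = π² × 117×10⁹ × 3.273×10^-5 / 4.300² = 2.044×10^6 N

P_cr ≈ 2040 kN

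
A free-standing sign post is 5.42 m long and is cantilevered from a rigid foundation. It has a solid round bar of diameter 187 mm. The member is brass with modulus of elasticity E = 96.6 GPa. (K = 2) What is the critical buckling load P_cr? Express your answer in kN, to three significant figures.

P_cr ≈ 487 kN

I = πd⁴/64 = π×187⁴/64 = 6.003×10^7 mm⁴
I = 6.003×10^7 mm⁴ = 6.003×10^-5 m⁴
Effective length L_e = K·L = 2 × 5.42 = 10.84 m
P_cr = π²EI / L_e² = π² × 96.6×10⁹ × 6.003×10^-5 / 10.84² = 4.870×10^5 N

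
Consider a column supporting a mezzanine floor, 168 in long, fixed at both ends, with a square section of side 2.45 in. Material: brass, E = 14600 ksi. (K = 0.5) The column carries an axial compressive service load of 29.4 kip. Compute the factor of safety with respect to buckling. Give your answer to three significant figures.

n ≈ 2.09

I = a⁴/12 = 2.45⁴/12 = 3.003 in⁴
Effective length L_e = K·L = 0.5 × 168 = 84.00 in
P_cr = π²EI / L_e² = π² × 14600×10³ × 3.003 / 84.00² = 6.132×10^4 lb
Factor of safety n = P_cr / P = 61.316 / 29.4 = 2.09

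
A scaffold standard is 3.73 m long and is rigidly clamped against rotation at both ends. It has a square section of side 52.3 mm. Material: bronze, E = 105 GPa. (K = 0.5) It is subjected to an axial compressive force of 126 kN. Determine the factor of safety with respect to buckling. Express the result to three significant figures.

n ≈ 1.47

I = a⁴/12 = 52.3⁴/12 = 6.235×10^5 mm⁴
I = 6.235×10^5 mm⁴ = 6.235×10^-7 m⁴
Effective length L_e = K·L = 0.5 × 3.73 = 1.865 m
P_cr = π²EI / L_e² = π² × 105×10⁹ × 6.235×10^-7 / 1.865² = 1.858×10^5 N
Factor of safety n = P_cr / P = 185.76 / 126 = 1.47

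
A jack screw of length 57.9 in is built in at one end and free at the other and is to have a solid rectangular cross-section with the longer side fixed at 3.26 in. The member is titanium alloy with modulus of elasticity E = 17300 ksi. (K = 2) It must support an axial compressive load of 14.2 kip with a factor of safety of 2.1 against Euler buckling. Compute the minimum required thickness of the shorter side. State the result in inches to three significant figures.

b ≈ 2.05 in

Required P_cr = n·P = 2.1 × 14.2 = 29.82 kip
L_e = K·L = 2 × 57.9 = 115.8 in
Required I = P_cr·L_e²/(π²E) = 2.982×10^4 × 115.8² / (π² × 1.73×10^7) = 2.342 in⁴
Rectangle, weak axis: I_min = h·b³/12 with h = 3.26 in fixed  ⇒  b = (12I/h)^(1/3) = 2.05 in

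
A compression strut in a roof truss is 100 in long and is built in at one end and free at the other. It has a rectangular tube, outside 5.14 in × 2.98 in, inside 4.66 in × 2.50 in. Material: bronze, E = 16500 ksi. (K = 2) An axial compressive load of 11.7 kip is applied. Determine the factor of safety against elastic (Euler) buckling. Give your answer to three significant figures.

n ≈ 1.83

Weak-axis I_min = (h_o·b_o³ − h_i·b_i³)/12 with b_o = 2.98, b_i = 2.500 in (shorter outer/inner sides).
I_min = (5.14×2.98³ − 4.660×2.500³)/12 = 5.268 in⁴
Effective length L_e = K·L = 2 × 100 = 200.0 in
P_cr = π²EI / L_e² = π² × 16500×10³ × 5.268 / 200.0² = 2.145×10^4 lb
Factor of safety n = P_cr / P = 21.445 / 11.7 = 1.83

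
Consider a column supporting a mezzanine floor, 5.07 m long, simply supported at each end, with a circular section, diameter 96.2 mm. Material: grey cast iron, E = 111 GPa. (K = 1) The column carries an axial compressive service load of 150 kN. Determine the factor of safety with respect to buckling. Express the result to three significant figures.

I = πd⁴/64 = π×96.2⁴/64 = 4.204×10^6 mm⁴
I = 4.204×10^6 mm⁴ = 4.204×10^-6 m⁴
Effective length L_e = K·L = 1 × 5.07 = 5.070 m
P_cr = π²EI / L_e² = π² × 111×10⁹ × 4.204×10^-6 / 5.070² = 1.792×10^5 N
Factor of safety n = P_cr / P = 179.17 / 150 = 1.19

n ≈ 1.19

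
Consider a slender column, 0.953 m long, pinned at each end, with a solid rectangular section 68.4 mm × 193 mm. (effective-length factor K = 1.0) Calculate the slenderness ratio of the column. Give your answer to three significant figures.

λ ≈ 48.3

For a rectangle r_min = b/√12 = 68.4/√12 = 19.75 mm
L_e = K·L = 1 × 0.953 m = 0.9530 m = 953.00 mm
λ = L_e / r_min = 953.00 / 19.75 = 48.3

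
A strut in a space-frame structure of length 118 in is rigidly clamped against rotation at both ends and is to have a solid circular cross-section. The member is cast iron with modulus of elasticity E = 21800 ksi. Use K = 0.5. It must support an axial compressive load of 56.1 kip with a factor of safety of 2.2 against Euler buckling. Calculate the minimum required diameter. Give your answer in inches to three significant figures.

Required P_cr = n·P = 2.2 × 56.1 = 123.4 kip
L_e = K·L = 0.5 × 118 = 59.00 in
Required I = P_cr·L_e²/(π²E) = 1.234×10^5 × 59.00² / (π² × 2.18×10^7) = 1.997 in⁴
Solid circle: I = πd⁴/64  ⇒  d = (64I/π)^(1/4) = (64×1.997/π)^(1/4) = 2.53 in

d ≈ 2.53 in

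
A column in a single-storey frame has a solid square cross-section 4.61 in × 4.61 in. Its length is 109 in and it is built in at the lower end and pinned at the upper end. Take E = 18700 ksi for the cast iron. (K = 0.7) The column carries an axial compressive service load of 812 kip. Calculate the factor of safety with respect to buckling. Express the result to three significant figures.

n ≈ 1.47

I = a⁴/12 = 4.61⁴/12 = 37.64 in⁴
Effective length L_e = K·L = 0.7 × 109 = 76.30 in
P_cr = π²EI / L_e² = π² × 18700×10³ × 37.64 / 76.30² = 1.193×10^6 lb
Factor of safety n = P_cr / P = 1193.2 / 812 = 1.47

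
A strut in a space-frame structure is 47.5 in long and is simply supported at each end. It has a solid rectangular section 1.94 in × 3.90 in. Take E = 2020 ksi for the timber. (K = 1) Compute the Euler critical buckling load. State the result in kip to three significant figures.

P_cr ≈ 21.0 kip

Buckling occurs about the weak axis: I_min = h·b³/12 with b = 1.94 in (the shorter side).
I_min = 3.90×1.94³/12 = 2.373 in⁴
Effective length L_e = K·L = 1 × 47.5 = 47.50 in
P_cr = π²EI / L_e² = π² × 2020×10³ × 2.373 / 47.50² = 2.097×10^4 lb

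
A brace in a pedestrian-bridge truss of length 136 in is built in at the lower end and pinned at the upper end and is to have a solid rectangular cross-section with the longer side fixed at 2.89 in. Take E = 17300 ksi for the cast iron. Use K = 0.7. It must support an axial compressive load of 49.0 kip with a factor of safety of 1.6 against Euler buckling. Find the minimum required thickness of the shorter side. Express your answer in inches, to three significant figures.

b ≈ 2.59 in

Required P_cr = n·P = 1.6 × 49.0 = 78.40 kip
L_e = K·L = 0.7 × 136 = 95.20 in
Required I = P_cr·L_e²/(π²E) = 7.840×10^4 × 95.20² / (π² × 1.73×10^7) = 4.161 in⁴
Rectangle, weak axis: I_min = h·b³/12 with h = 2.89 in fixed  ⇒  b = (12I/h)^(1/3) = 2.59 in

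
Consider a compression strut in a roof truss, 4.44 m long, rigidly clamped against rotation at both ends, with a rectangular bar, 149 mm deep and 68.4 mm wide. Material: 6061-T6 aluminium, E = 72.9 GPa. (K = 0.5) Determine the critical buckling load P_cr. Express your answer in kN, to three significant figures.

Buckling occurs about the weak axis: I_min = h·b³/12 with b = 68.4 mm (the shorter side).
I_min = 149×68.4³/12 = 3.974×10^6 mm⁴
I = 3.974×10^6 mm⁴ = 3.974×10^-6 m⁴
Effective length L_e = K·L = 0.5 × 4.44 = 2.220 m
P_cr = π²EI / L_e² = π² × 72.9×10⁹ × 3.974×10^-6 / 2.220² = 5.801×10^5 N

P_cr ≈ 580 kN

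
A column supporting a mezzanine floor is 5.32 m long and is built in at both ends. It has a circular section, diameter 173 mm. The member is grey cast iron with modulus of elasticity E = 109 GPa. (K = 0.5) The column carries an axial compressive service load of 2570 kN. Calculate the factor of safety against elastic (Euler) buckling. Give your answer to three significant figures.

n ≈ 2.60

I = πd⁴/64 = π×173⁴/64 = 4.397×10^7 mm⁴
I = 4.397×10^7 mm⁴ = 4.397×10^-5 m⁴
Effective length L_e = K·L = 0.5 × 5.32 = 2.660 m
P_cr = π²EI / L_e² = π² × 109×10⁹ × 4.397×10^-5 / 2.660² = 6.685×10^6 N
Factor of safety n = P_cr / P = 6685.2 / 2570 = 2.60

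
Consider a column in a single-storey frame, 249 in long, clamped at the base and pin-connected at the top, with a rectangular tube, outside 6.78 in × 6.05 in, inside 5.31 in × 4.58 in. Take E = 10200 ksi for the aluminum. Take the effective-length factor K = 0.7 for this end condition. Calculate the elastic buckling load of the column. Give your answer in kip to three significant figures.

P_cr ≈ 274 kip

Weak-axis I_min = (h_o·b_o³ − h_i·b_i³)/12 with b_o = 6.05, b_i = 4.580 in (shorter outer/inner sides).
I_min = (6.78×6.05³ − 5.310×4.580³)/12 = 82.60 in⁴
Effective length L_e = K·L = 0.7 × 249 = 174.3 in
P_cr = π²EI / L_e² = π² × 10200×10³ × 82.60 / 174.3² = 2.737×10^5 lb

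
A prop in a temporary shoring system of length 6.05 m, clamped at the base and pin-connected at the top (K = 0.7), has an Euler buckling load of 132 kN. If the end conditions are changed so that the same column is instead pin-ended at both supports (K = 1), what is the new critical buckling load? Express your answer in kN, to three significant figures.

P_cr ∝ 1/K², so P_cr,new = P_cr,old × (K_old/K_new)² = 132 × (0.7/1)²
= 132 × 0.4900 = 64.7 kN

P_cr ≈ 64.7 kN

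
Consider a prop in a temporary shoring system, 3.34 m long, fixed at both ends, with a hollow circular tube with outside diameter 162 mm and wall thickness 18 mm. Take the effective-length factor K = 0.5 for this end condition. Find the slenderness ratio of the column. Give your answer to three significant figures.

λ ≈ 32.5

Inner diameter d_i = 162 − 2×18 = 126.0 mm
I = π(d_o⁴ − d_i⁴)/64 = π(162⁴ − 126.0⁴)/64 = 2.144×10^7 mm⁴
A = 8.143×10^3 mm²;  r_min = √(I/A) = √(2.144×10^7/8.143×10^3) = 51.31 mm
L_e = K·L = 0.5 × 3.34 m = 1.670 m = 1670.0 mm
λ = L_e / r_min = 1670.0 / 51.31 = 32.5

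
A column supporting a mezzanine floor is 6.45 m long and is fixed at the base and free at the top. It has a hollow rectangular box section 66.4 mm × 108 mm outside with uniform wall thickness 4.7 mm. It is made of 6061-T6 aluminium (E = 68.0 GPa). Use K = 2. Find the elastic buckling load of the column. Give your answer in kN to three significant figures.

Inner dimensions: h_i = 108 − 2×4.7 = 98.60 mm, b_i = 66.4 − 2×4.7 = 57.00 mm
Weak-axis I_min = (h_o·b_o³ − h_i·b_i³)/12 with b_o = 66.4, b_i = 57.00 mm (shorter outer/inner sides).
I_min = (108×66.4³ − 98.60×57.00³)/12 = 1.113×10^6 mm⁴
I = 1.113×10^6 mm⁴ = 1.113×10^-6 m⁴
Effective length L_e = K·L = 2 × 6.45 = 12.90 m
P_cr = π²EI / L_e² = π² × 68.0×10⁹ × 1.113×10^-6 / 12.90² = 4.489×10^3 N

P_cr ≈ 4.49 kN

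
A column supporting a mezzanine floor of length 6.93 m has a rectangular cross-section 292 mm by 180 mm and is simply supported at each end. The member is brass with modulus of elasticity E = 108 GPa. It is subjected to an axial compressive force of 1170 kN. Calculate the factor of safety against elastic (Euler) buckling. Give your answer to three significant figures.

n ≈ 2.69

Buckling occurs about the weak axis: I_min = h·b³/12 with b = 180 mm (the shorter side).
I_min = 292×180³/12 = 1.419×10^8 mm⁴
I = 1.419×10^8 mm⁴ = 1.419×10^-4 m⁴
Effective length L_e = K·L = 1 × 6.93 = 6.930 m
P_cr = π²EI / L_e² = π² × 108×10⁹ × 1.419×10^-4 / 6.930² = 3.150×10^6 N
Factor of safety n = P_cr / P = 3149.8 / 1170 = 2.69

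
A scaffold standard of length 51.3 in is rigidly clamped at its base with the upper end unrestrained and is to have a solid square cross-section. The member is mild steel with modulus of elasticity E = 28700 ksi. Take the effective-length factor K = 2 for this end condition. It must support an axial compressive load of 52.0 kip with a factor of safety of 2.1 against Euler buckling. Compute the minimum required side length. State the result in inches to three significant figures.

a ≈ 2.64 in

Required P_cr = n·P = 2.1 × 52.0 = 109.2 kip
L_e = K·L = 2 × 51.3 = 102.6 in
Required I = P_cr·L_e²/(π²E) = 1.092×10^5 × 102.6² / (π² × 2.87×10^7) = 4.058 in⁴
Solid square: I = a⁴/12  ⇒  a = (12I)^(1/4) = (12×4.058)^(1/4) = 2.64 in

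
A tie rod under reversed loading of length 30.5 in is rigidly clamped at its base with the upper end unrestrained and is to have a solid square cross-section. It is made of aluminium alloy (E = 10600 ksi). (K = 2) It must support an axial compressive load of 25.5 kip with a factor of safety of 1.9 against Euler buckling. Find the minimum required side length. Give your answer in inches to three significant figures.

a ≈ 2.13 in

Required P_cr = n·P = 1.9 × 25.5 = 48.45 kip
L_e = K·L = 2 × 30.5 = 61.00 in
Required I = P_cr·L_e²/(π²E) = 4.845×10^4 × 61.00² / (π² × 1.06×10^7) = 1.723 in⁴
Solid square: I = a⁴/12  ⇒  a = (12I)^(1/4) = (12×1.723)^(1/4) = 2.13 in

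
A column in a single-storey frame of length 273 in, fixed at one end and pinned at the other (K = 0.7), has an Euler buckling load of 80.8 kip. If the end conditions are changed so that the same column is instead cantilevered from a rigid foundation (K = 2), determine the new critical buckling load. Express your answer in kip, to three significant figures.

P_cr ≈ 9.90 kip

P_cr ∝ 1/K², so P_cr,new = P_cr,old × (K_old/K_new)² = 80.8 × (0.7/2)²
= 80.8 × 0.1225 = 9.90 kip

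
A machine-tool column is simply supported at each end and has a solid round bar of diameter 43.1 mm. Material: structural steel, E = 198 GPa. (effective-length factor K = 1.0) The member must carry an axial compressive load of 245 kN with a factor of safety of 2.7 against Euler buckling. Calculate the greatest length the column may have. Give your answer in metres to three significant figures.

L_max ≈ 0.707 m

I = πd⁴/64 = π×43.1⁴/64 = 1.694×10^5 mm⁴
I = 1.694×10^-7 m⁴
Required critical load P_cr = n·P = 2.7 × 245 = 661.5 kN = 6.615×10^5 N
From P_cr = π²EI/(K·L)²:  L = (1/K)·√(π²EI/P_cr) = (1/1)·√(π²×1.98×10^11×1.694×10^-7/6.615×10^5)
L = 0.707 m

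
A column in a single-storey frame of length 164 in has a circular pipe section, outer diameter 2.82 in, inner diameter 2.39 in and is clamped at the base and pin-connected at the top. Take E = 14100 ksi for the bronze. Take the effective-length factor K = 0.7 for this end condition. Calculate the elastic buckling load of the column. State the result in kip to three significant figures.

P_cr ≈ 15.9 kip

d_o = 2.82 in, d_i = 2.39 in
I = π(d_o⁴ − d_i⁴)/64 = π(2.82⁴ − 2.390⁴)/64 = 1.503 in⁴
Effective length L_e = K·L = 0.7 × 164 = 114.8 in
P_cr = π²EI / L_e² = π² × 14100×10³ × 1.503 / 114.8² = 1.587×10^4 lb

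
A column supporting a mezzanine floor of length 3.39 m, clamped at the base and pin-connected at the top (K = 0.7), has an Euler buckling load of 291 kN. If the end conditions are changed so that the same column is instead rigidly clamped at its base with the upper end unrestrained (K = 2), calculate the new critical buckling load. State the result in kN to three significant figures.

P_cr ∝ 1/K², so P_cr,new = P_cr,old × (K_old/K_new)² = 291 × (0.7/2)²
= 291 × 0.1225 = 35.6 kN

P_cr ≈ 35.6 kN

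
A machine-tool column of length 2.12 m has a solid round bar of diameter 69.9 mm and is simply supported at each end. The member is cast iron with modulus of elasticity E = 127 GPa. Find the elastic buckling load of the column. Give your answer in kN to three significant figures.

P_cr ≈ 327 kN

I = πd⁴/64 = π×69.9⁴/64 = 1.172×10^6 mm⁴
I = 1.172×10^6 mm⁴ = 1.172×10^-6 m⁴
Effective length L_e = K·L = 1 × 2.12 = 2.120 m
P_cr = π²EI / L_e² = π² × 127×10⁹ × 1.172×10^-6 / 2.120² = 3.268×10^5 N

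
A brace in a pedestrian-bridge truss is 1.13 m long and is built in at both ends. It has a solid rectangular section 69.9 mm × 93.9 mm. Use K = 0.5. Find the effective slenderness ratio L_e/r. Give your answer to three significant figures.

λ ≈ 28.0

For a rectangle r_min = b/√12 = 69.9/√12 = 20.18 mm
L_e = K·L = 0.5 × 1.13 m = 0.5650 m = 565.00 mm
λ = L_e / r_min = 565.00 / 20.18 = 28.0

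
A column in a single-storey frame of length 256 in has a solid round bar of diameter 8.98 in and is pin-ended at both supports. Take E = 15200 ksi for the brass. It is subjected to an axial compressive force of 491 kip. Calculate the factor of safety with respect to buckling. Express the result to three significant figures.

n ≈ 1.49

I = πd⁴/64 = π×8.98⁴/64 = 319.2 in⁴
Effective length L_e = K·L = 1 × 256 = 256.0 in
P_cr = π²EI / L_e² = π² × 15200×10³ × 319.2 / 256.0² = 7.307×10^5 lb
Factor of safety n = P_cr / P = 730.70 / 491 = 1.49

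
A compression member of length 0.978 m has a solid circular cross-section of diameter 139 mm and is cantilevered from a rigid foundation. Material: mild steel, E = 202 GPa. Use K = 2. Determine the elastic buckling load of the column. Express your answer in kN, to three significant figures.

P_cr ≈ 9550 kN

I = πd⁴/64 = π×139⁴/64 = 1.832×10^7 mm⁴
I = 1.832×10^7 mm⁴ = 1.832×10^-5 m⁴
Effective length L_e = K·L = 2 × 0.978 = 1.956 m
P_cr = π²EI / L_e² = π² × 202×10⁹ × 1.832×10^-5 / 1.956² = 9.549×10^6 N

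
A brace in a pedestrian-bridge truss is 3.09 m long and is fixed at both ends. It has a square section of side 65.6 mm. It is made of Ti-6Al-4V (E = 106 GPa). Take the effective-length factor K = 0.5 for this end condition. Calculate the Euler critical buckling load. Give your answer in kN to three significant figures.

I = a⁴/12 = 65.6⁴/12 = 1.543×10^6 mm⁴
I = 1.543×10^6 mm⁴ = 1.543×10^-6 m⁴
Effective length L_e = K·L = 0.5 × 3.09 = 1.545 m
P_cr = π²EI / L_e² = π² × 106×10⁹ × 1.543×10^-6 / 1.545² = 6.764×10^5 N

P_cr ≈ 676 kN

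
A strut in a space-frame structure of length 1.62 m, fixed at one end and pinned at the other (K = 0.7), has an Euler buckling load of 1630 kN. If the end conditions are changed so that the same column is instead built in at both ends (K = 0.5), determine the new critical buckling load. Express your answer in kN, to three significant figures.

P_cr ∝ 1/K², so P_cr,new = P_cr,old × (K_old/K_new)² = 1630 × (0.7/0.5)²
= 1630 × 1.960 = 3190 kN

P_cr ≈ 3190 kN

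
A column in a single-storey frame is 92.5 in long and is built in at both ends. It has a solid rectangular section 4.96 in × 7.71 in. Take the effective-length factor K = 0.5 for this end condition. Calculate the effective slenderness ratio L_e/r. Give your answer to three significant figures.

Buckling occurs about the weak axis: I_min = h·b³/12 with b = 4.96 in (the shorter side).
I_min = 7.71×4.96³/12 = 78.40 in⁴
A = 38.24 in²;  r_min = √(I/A) = √(78.40/38.24) = 1.432 in
L_e = K·L = 0.5 × 92.5 = 46.25 in
λ = L_e / r_min = 46.250 / 1.432 = 32.3

λ ≈ 32.3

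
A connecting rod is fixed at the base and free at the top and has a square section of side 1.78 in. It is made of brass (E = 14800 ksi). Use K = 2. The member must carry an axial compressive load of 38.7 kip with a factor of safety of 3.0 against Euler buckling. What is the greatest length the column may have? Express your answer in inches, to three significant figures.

L_max ≈ 16.2 in

I = a⁴/12 = 1.78⁴/12 = 0.8366 in⁴
Required critical load P_cr = n·P = 3.0 × 38.7 = 116.1 kip = 1.161×10^5 lb
From P_cr = π²EI/(K·L)²:  L = (1/K)·√(π²EI/P_cr) = (1/2)·√(π²×1.48×10^7×0.8366/1.161×10^5)
L = 16.2 in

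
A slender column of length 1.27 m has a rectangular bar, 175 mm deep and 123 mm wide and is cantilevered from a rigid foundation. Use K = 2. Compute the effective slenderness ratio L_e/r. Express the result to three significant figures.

λ ≈ 71.5

For a rectangle r_min = b/√12 = 123/√12 = 35.51 mm
L_e = K·L = 2 × 1.27 m = 2.540 m = 2540.0 mm
λ = L_e / r_min = 2540.0 / 35.51 = 71.5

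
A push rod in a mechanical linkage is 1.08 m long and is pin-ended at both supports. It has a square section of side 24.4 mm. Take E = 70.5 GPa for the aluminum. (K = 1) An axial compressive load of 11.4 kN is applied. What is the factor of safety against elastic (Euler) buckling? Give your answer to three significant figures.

n ≈ 1.55

I = a⁴/12 = 24.4⁴/12 = 2.954×10^4 mm⁴
I = 2.954×10^4 mm⁴ = 2.954×10^-8 m⁴
Effective length L_e = K·L = 1 × 1.08 = 1.080 m
P_cr = π²EI / L_e² = π² × 70.5×10⁹ × 2.954×10^-8 / 1.080² = 1.762×10^4 N
Factor of safety n = P_cr / P = 17.621 / 11.4 = 1.55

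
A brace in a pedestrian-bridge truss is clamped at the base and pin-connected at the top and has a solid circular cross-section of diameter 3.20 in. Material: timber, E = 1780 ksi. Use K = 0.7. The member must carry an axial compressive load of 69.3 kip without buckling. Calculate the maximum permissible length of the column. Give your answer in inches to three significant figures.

I = πd⁴/64 = π×3.20⁴/64 = 5.147 in⁴
At the buckling limit P_cr = P = 6.930×10^4 lb
From P_cr = π²EI/(K·L)²:  L = (1/K)·√(π²EI/P_cr) = (1/0.7)·√(π²×1.78×10^6×5.147/6.930×10^4)
L = 51.6 in

L_max ≈ 51.6 in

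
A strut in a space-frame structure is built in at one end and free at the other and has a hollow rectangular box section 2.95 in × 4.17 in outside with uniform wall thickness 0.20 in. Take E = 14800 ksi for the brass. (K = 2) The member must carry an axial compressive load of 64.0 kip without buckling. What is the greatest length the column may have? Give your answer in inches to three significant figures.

L_max ≈ 46.0 in

Inner dimensions: h_i = 4.17 − 2×0.20 = 3.770 in, b_i = 2.95 − 2×0.20 = 2.550 in
Weak-axis I_min = (h_o·b_o³ − h_i·b_i³)/12 with b_o = 2.95, b_i = 2.550 in (shorter outer/inner sides).
I_min = (4.17×2.95³ − 3.770×2.550³)/12 = 3.712 in⁴
At the buckling limit P_cr = P = 6.400×10^4 lb
From P_cr = π²EI/(K·L)²:  L = (1/K)·√(π²EI/P_cr) = (1/2)·√(π²×1.48×10^7×3.712/6.400×10^4)
L = 46.0 in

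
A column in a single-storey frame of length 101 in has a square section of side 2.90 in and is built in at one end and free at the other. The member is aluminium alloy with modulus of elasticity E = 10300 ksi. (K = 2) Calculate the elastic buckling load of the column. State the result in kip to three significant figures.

I = a⁴/12 = 2.90⁴/12 = 5.894 in⁴
Effective length L_e = K·L = 2 × 101 = 202.0 in
P_cr = π²EI / L_e² = π² × 10300×10³ × 5.894 / 202.0² = 1.468×10^4 lb

P_cr ≈ 14.7 kip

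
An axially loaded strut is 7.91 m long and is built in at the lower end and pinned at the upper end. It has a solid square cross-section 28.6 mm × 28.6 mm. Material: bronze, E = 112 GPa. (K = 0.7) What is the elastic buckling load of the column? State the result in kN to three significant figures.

I = a⁴/12 = 28.6⁴/12 = 5.575×10^4 mm⁴
I = 5.575×10^4 mm⁴ = 5.575×10^-8 m⁴
Effective length L_e = K·L = 0.7 × 7.91 = 5.537 m
P_cr = π²EI / L_e² = π² × 112×10⁹ × 5.575×10^-8 / 5.537² = 2.010×10^3 N

P_cr ≈ 2.01 kN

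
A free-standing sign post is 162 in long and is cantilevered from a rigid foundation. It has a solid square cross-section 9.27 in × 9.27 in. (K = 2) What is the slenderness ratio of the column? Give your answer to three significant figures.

For a square r = a/√12 = 9.27/√12 = 2.676 in
L_e = K·L = 2 × 162 = 324.0 in
λ = L_e / r_min = 324.00 / 2.676 = 121

λ ≈ 121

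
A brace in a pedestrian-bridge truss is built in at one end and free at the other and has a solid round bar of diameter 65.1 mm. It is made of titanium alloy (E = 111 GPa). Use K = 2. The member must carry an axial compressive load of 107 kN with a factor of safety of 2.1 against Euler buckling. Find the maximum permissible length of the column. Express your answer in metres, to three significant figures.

L_max ≈ 1.04 m

I = πd⁴/64 = π×65.1⁴/64 = 8.816×10^5 mm⁴
I = 8.816×10^-7 m⁴
Required critical load P_cr = n·P = 2.1 × 107 = 224.7 kN = 2.247×10^5 N
From P_cr = π²EI/(K·L)²:  L = (1/K)·√(π²EI/P_cr) = (1/2)·√(π²×1.11×10^11×8.816×10^-7/2.247×10^5)
L = 1.04 m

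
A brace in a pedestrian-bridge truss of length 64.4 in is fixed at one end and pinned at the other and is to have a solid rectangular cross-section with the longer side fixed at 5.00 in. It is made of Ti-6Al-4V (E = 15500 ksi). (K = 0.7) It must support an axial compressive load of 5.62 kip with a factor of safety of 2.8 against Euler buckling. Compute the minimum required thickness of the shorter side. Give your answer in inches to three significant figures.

b ≈ 0.795 in

Required P_cr = n·P = 2.8 × 5.62 = 15.74 kip
L_e = K·L = 0.7 × 64.4 = 45.08 in
Required I = P_cr·L_e²/(π²E) = 1.574×10^4 × 45.08² / (π² × 1.55×10^7) = 0.2090 in⁴
Rectangle, weak axis: I_min = h·b³/12 with h = 5.00 in fixed  ⇒  b = (12I/h)^(1/3) = 0.795 in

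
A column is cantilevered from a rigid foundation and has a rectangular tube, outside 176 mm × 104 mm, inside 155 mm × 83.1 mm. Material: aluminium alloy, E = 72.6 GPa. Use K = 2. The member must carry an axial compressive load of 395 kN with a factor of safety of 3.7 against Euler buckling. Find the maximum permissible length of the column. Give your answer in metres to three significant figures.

Weak-axis I_min = (h_o·b_o³ − h_i·b_i³)/12 with b_o = 104, b_i = 83.10 mm (shorter outer/inner sides).
I_min = (176×104³ − 155.0×83.10³)/12 = 9.086×10^6 mm⁴
I = 9.086×10^-6 m⁴
Required critical load P_cr = n·P = 3.7 × 395 = 1462 kN = 1.462×10^6 N
From P_cr = π²EI/(K·L)²:  L = (1/K)·√(π²EI/P_cr) = (1/2)·√(π²×7.26×10^10×9.086×10^-6/1.462×10^6)
L = 1.06 m

L_max ≈ 1.06 m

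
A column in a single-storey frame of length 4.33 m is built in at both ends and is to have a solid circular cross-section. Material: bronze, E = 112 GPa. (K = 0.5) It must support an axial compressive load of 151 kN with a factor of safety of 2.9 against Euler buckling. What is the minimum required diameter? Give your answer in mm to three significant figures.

d ≈ 78.4 mm

Required P_cr = n·P = 2.9 × 151 = 437.9 kN
L_e = K·L = 0.5 × 4.33 = 2.165 m
Required I = P_cr·L_e²/(π²E) = 4.379×10^5 × 2.165² / (π² × 1.12×10^11) = 1.857×10^-6 m⁴
I_req = 1.857×10^6 mm⁴
Solid circle: I = πd⁴/64  ⇒  d = (64I/π)^(1/4) = (64×1.857×10^6/π)^(1/4) = 78.4 mm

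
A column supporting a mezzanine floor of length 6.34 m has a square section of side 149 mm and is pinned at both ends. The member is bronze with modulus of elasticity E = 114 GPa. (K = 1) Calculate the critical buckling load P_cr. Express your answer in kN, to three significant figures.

P_cr ≈ 1150 kN

I = a⁴/12 = 149⁴/12 = 4.107×10^7 mm⁴
I = 4.107×10^7 mm⁴ = 4.107×10^-5 m⁴
Effective length L_e = K·L = 1 × 6.34 = 6.340 m
P_cr = π²EI / L_e² = π² × 114×10⁹ × 4.107×10^-5 / 6.340² = 1.150×10^6 N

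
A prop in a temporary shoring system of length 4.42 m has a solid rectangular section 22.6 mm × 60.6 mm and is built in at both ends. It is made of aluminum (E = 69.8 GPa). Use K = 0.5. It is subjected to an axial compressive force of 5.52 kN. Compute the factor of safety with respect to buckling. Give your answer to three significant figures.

n ≈ 1.49

Buckling occurs about the weak axis: I_min = h·b³/12 with b = 22.6 mm (the shorter side).
I_min = 60.6×22.6³/12 = 5.829×10^4 mm⁴
I = 5.829×10^4 mm⁴ = 5.829×10^-8 m⁴
Effective length L_e = K·L = 0.5 × 4.42 = 2.210 m
P_cr = π²EI / L_e² = π² × 69.8×10⁹ × 5.829×10^-8 / 2.210² = 8.222×10^3 N
Factor of safety n = P_cr / P = 8.2222 / 5.52 = 1.49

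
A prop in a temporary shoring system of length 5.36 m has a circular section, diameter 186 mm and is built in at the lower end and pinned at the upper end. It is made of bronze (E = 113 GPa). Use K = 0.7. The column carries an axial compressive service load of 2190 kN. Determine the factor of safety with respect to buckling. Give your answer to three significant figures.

I = πd⁴/64 = π×186⁴/64 = 5.875×10^7 mm⁴
I = 5.875×10^7 mm⁴ = 5.875×10^-5 m⁴
Effective length L_e = K·L = 0.7 × 5.36 = 3.752 m
P_cr = π²EI / L_e² = π² × 113×10⁹ × 5.875×10^-5 / 3.752² = 4.655×10^6 N
Factor of safety n = P_cr / P = 4654.5 / 2190 = 2.13

n ≈ 2.13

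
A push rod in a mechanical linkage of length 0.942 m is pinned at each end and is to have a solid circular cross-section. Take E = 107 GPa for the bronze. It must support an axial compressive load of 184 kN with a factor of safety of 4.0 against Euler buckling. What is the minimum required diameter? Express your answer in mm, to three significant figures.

d ≈ 59.6 mm

Required P_cr = n·P = 4.0 × 184 = 736.0 kN
L_e = K·L = 1 × 0.942 = 0.9420 m
Required I = P_cr·L_e²/(π²E) = 7.360×10^5 × 0.9420² / (π² × 1.07×10^11) = 6.184×10^-7 m⁴
I_req = 6.184×10^5 mm⁴
Solid circle: I = πd⁴/64  ⇒  d = (64I/π)^(1/4) = (64×6.184×10^5/π)^(1/4) = 59.6 mm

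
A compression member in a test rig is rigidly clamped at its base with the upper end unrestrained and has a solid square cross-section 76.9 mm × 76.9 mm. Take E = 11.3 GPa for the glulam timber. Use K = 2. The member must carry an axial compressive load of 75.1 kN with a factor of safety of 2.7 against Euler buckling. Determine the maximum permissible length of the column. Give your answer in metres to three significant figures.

I = a⁴/12 = 76.9⁴/12 = 2.914×10^6 mm⁴
I = 2.914×10^-6 m⁴
Required critical load P_cr = n·P = 2.7 × 75.1 = 202.8 kN = 2.028×10^5 N
From P_cr = π²EI/(K·L)²:  L = (1/K)·√(π²EI/P_cr) = (1/2)·√(π²×1.13×10^10×2.914×10^-6/2.028×10^5)
L = 0.633 m

L_max ≈ 0.633 m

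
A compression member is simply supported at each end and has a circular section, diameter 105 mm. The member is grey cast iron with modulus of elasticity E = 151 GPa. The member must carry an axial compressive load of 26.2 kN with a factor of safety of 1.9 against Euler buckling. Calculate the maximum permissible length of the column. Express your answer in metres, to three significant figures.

I = πd⁴/64 = π×105⁴/64 = 5.967×10^6 mm⁴
I = 5.967×10^-6 m⁴
Required critical load P_cr = n·P = 1.9 × 26.2 = 49.78 kN = 4.978×10^4 N
From P_cr = π²EI/(K·L)²:  L = (1/K)·√(π²EI/P_cr) = (1/1)·√(π²×1.51×10^11×5.967×10^-6/4.978×10^4)
L = 13.4 m

L_max ≈ 13.4 m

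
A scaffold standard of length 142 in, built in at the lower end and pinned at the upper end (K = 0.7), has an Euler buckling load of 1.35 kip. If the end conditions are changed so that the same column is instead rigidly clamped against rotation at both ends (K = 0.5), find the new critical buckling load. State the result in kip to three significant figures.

P_cr ≈ 2.65 kip

P_cr ∝ 1/K², so P_cr,new = P_cr,old × (K_old/K_new)² = 1.35 × (0.7/0.5)²
= 1.35 × 1.960 = 2.65 kip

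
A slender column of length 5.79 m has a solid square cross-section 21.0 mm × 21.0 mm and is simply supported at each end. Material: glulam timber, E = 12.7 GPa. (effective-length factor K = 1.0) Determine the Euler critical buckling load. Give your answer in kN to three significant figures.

P_cr ≈ 0.0606 kN

I = a⁴/12 = 21.0⁴/12 = 1.621×10^4 mm⁴
I = 1.621×10^4 mm⁴ = 1.621×10^-8 m⁴
Effective length L_e = K·L = 1 × 5.79 = 5.790 m
P_cr = π²EI / L_e² = π² × 12.7×10⁹ × 1.621×10^-8 / 5.790² = 60.60 N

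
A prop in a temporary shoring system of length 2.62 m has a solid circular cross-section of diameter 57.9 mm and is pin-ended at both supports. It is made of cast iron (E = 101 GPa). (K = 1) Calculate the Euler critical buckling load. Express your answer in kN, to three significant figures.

P_cr ≈ 80.1 kN

I = πd⁴/64 = π×57.9⁴/64 = 5.517×10^5 mm⁴
I = 5.517×10^5 mm⁴ = 5.517×10^-7 m⁴
Effective length L_e = K·L = 1 × 2.62 = 2.620 m
P_cr = π²EI / L_e² = π² × 101×10⁹ × 5.517×10^-7 / 2.620² = 8.011×10^4 N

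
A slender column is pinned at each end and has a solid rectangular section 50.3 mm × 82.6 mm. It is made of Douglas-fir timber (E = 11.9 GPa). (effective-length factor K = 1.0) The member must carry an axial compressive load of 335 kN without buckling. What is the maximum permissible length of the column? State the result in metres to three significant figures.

Buckling occurs about the weak axis: I_min = h·b³/12 with b = 50.3 mm (the shorter side).
I_min = 82.6×50.3³/12 = 8.760×10^5 mm⁴
I = 8.760×10^-7 m⁴
At the buckling limit P_cr = P = 3.350×10^5 N
From P_cr = π²EI/(K·L)²:  L = (1/K)·√(π²EI/P_cr) = (1/1)·√(π²×1.19×10^10×8.760×10^-7/3.350×10^5)
L = 0.554 m

L_max ≈ 0.554 m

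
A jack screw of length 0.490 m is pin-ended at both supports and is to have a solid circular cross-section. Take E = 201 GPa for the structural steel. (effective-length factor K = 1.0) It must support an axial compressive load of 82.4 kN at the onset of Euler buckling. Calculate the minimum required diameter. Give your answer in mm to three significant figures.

d ≈ 21.2 mm

L_e = K·L = 1 × 0.490 = 0.4900 m
Required I = P_cr·L_e²/(π²E) = 8.240×10^4 × 0.4900² / (π² × 2.01×10^11) = 9.973×10^-9 m⁴
I_req = 9.973×10^3 mm⁴
Solid circle: I = πd⁴/64  ⇒  d = (64I/π)^(1/4) = (64×9.973×10^3/π)^(1/4) = 21.2 mm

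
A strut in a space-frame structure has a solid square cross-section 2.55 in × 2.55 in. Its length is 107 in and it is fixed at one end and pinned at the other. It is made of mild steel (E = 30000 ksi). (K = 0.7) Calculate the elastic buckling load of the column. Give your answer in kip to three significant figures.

P_cr ≈ 186 kip

I = a⁴/12 = 2.55⁴/12 = 3.524 in⁴
Effective length L_e = K·L = 0.7 × 107 = 74.90 in
P_cr = π²EI / L_e² = π² × 30000×10³ × 3.524 / 74.90² = 1.860×10^5 lb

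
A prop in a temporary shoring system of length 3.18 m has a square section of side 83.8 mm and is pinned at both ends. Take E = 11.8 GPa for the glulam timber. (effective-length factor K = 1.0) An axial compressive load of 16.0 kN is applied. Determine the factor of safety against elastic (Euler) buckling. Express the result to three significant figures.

n ≈ 2.96

I = a⁴/12 = 83.8⁴/12 = 4.110×10^6 mm⁴
I = 4.110×10^6 mm⁴ = 4.110×10^-6 m⁴
Effective length L_e = K·L = 1 × 3.18 = 3.180 m
P_cr = π²EI / L_e² = π² × 11.8×10⁹ × 4.110×10^-6 / 3.180² = 4.733×10^4 N
Factor of safety n = P_cr / P = 47.328 / 16.0 = 2.96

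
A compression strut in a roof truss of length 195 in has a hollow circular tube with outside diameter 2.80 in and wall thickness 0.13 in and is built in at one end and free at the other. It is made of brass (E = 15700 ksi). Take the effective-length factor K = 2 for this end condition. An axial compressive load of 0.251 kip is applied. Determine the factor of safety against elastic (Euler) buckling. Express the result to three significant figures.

n ≈ 3.95

Inner diameter d_i = 2.80 − 2×0.13 = 2.540 in
I = π(d_o⁴ − d_i⁴)/64 = π(2.80⁴ − 2.540⁴)/64 = 0.9740 in⁴
Effective length L_e = K·L = 2 × 195 = 390.0 in
P_cr = π²EI / L_e² = π² × 15700×10³ × 0.9740 / 390.0² = 992.3 lb
Factor of safety n = P_cr / P = 0.99228 / 0.251 = 3.95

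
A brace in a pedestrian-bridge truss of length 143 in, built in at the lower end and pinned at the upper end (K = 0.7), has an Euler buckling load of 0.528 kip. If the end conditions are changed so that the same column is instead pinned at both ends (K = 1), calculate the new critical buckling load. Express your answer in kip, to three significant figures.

P_cr ≈ 0.259 kip

P_cr ∝ 1/K², so P_cr,new = P_cr,old × (K_old/K_new)² = 0.528 × (0.7/1)²
= 0.528 × 0.4900 = 0.259 kip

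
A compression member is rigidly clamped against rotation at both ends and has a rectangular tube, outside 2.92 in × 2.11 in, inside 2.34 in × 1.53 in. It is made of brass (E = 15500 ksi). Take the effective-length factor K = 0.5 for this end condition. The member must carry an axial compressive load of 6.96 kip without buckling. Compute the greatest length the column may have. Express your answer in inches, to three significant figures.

Weak-axis I_min = (h_o·b_o³ − h_i·b_i³)/12 with b_o = 2.11, b_i = 1.530 in (shorter outer/inner sides).
I_min = (2.92×2.11³ − 2.340×1.530³)/12 = 1.587 in⁴
At the buckling limit P_cr = P = 6.960×10^3 lb
From P_cr = π²EI/(K·L)²:  L = (1/K)·√(π²EI/P_cr) = (1/0.5)·√(π²×1.55×10^7×1.587/6.960×10^3)
L = 374 in

L_max ≈ 374 in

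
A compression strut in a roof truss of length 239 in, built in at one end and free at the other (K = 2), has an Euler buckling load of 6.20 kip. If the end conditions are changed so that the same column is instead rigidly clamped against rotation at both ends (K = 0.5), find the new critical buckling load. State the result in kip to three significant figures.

P_cr ≈ 99.2 kip

P_cr ∝ 1/K², so P_cr,new = P_cr,old × (K_old/K_new)² = 6.20 × (2/0.5)²
= 6.20 × 16.00 = 99.2 kip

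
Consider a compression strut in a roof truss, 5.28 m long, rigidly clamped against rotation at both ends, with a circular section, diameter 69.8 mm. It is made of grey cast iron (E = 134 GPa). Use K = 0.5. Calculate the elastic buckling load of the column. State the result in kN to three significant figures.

P_cr ≈ 221 kN

I = πd⁴/64 = π×69.8⁴/64 = 1.165×10^6 mm⁴
I = 1.165×10^6 mm⁴ = 1.165×10^-6 m⁴
Effective length L_e = K·L = 0.5 × 5.28 = 2.640 m
P_cr = π²EI / L_e² = π² × 134×10⁹ × 1.165×10^-6 / 2.640² = 2.211×10^5 N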